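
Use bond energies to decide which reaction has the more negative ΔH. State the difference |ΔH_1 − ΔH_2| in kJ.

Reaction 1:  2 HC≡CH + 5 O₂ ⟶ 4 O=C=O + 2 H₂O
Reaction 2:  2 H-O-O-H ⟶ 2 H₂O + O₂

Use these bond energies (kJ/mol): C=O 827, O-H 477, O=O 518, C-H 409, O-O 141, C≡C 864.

Reaction 1, by 2334 kJ

Reaction 1:
  Bonds broken (reactants):
    C≡C: 2 × 864 = 1728
    C-H: 4 × 409 = 1636
    O=O: 5 × 518 = 2590
    Σ(broken) = 5954 kJ
  Bonds formed (products):
    C=O: 8 × 827 = 6616
    O-H: 4 × 477 = 1908
    Σ(formed) = 8524 kJ
  ΔH_1 = 5954 − 8524 = −2570 kJ
Reaction 2:
  Bonds broken (reactants):
    O-H: 4 × 477 = 1908
    O-O: 2 × 141 = 282
    Σ(broken) = 2190 kJ
  Bonds formed (products):
    O-H: 4 × 477 = 1908
    O=O: 1 × 518 = 518
    Σ(formed) = 2426 kJ
  ΔH_2 = 2190 − 2426 = −236 kJ
ΔH_1 − ΔH_2 = −2334 kJ, so reaction 1 has the more negative ΔH; |ΔH_1 − ΔH_2| = 2334 kJ.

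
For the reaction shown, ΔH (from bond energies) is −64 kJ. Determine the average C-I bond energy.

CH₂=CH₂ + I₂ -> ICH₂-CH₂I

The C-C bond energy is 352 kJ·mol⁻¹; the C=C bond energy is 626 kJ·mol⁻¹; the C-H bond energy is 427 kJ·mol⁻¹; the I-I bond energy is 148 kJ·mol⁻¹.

Let D be the C-I bond energy.
Σ(broken) = 4×427 + 1×626 + 1×148 = 2482
Σ(formed) = 1×352 + 4×427 + 2×D = 2060 + 2D
ΔH = Σ(broken) − Σ(formed) = (2482) − (2060 + 2D) = +422 − 2D
Setting this equal to −64 kJ gives 2D = 486, so D = 243 kJ/mol.

D(C-I) ≈ 243 kJ/mol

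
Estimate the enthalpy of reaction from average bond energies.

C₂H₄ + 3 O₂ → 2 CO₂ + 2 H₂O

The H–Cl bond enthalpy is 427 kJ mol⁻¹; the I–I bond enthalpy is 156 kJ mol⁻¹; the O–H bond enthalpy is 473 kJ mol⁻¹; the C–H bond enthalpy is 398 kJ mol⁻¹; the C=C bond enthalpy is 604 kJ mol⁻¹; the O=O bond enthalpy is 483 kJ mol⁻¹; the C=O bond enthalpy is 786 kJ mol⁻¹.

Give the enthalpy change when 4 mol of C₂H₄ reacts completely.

ΔH = −5564 kJ

Bonds broken (reactants):
  C–H: 4 × 398 = 1592
  C=C: 1 × 604 = 604
  O=O: 3 × 483 = 1449
  Σ(broken) = 3645 kJ
Bonds formed (products):
  C=O: 4 × 786 = 3144
  O–H: 4 × 473 = 1892
  Σ(formed) = 5036 kJ
ΔH = Σ(broken) − Σ(formed) = 3645 − 5036 = −1391 kJ
For 4× the reaction as written: 4 × (−1391) = −5564 kJ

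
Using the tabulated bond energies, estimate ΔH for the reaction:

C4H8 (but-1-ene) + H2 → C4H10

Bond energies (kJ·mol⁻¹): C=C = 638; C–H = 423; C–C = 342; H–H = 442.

ΔH ≈ −108 kJ

Bonds broken (reactants):
  C–C: 2 × 342 = 684
  C–H: 8 × 423 = 3384
  C=C: 1 × 638 = 638
  H–H: 1 × 442 = 442
  Σ(broken) = 5148 kJ
Bonds formed (products):
  C–C: 3 × 342 = 1026
  C–H: 10 × 423 = 4230
  Σ(formed) = 5256 kJ
ΔH = Σ(broken) − Σ(formed) = 5148 − 5256 = −108 kJ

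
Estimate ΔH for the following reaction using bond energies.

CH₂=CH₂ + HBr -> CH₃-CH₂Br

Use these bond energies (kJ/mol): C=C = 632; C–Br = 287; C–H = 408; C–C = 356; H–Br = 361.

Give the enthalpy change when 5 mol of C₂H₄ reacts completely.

Bonds broken (reactants):
  C–H: 4 × 408 = 1632
  C=C: 1 × 632 = 632
  H–Br: 1 × 361 = 361
  Σ(broken) = 2625 kJ
Bonds formed (products):
  C–Br: 1 × 287 = 287
  C–C: 1 × 356 = 356
  C–H: 5 × 408 = 2040
  Σ(formed) = 2683 kJ
ΔH = Σ(broken) − Σ(formed) = 2625 − 2683 = −58 kJ
For 5× the reaction as written: 5 × (−58) = −290 kJ

ΔH = −290 kJ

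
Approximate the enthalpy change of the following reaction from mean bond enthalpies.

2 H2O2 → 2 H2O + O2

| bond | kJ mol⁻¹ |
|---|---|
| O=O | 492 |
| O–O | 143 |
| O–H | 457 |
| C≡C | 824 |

Bonds broken (reactants):
  O–H: 4 × 457 = 1828
  O–O: 2 × 143 = 286
  Σ(broken) = 2114 kJ
Bonds formed (products):
  O–H: 4 × 457 = 1828
  O=O: 1 × 492 = 492
  Σ(formed) = 2320 kJ
ΔH = Σ(broken) − Σ(formed) = 2114 − 2320 = −206 kJ

ΔH ≈ −206 kJ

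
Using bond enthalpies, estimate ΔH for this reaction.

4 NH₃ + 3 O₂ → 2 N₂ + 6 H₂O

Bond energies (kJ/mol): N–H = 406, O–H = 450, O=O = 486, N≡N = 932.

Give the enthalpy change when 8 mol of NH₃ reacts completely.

ΔH = −1868 kJ

Bonds broken (reactants):
  N–H: 12 × 406 = 4872
  O=O: 3 × 486 = 1458
  Σ(broken) = 6330 kJ
Bonds formed (products):
  N≡N: 2 × 932 = 1864
  O–H: 12 × 450 = 5400
  Σ(formed) = 7264 kJ
ΔH = Σ(broken) − Σ(formed) = 6330 − 7264 = −934 kJ
For 2× the reaction as written: 2 × (−934) = −1868 kJ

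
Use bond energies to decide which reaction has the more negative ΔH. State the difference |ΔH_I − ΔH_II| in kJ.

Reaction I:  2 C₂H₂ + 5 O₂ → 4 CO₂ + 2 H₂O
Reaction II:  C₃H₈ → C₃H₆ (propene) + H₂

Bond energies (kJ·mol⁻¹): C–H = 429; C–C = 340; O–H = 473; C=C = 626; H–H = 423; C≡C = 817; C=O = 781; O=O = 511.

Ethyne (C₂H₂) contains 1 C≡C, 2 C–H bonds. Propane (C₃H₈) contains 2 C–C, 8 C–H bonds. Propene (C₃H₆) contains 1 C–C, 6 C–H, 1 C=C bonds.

Reaction I:
  Bonds broken (reactants):
    C≡C: 2 × 817 = 1634
    C–H: 4 × 429 = 1716
    O=O: 5 × 511 = 2555
    Σ(broken) = 5905 kJ
  Bonds formed (products):
    C=O: 8 × 781 = 6248
    O–H: 4 × 473 = 1892
    Σ(formed) = 8140 kJ
  ΔH_I = 5905 − 8140 = −2235 kJ
Reaction II:
  Bonds broken (reactants):
    C–C: 2 × 340 = 680
    C–H: 8 × 429 = 3432
    Σ(broken) = 4112 kJ
  Bonds formed (products):
    C–C: 1 × 340 = 340
    C–H: 6 × 429 = 2574
    C=C: 1 × 626 = 626
    H–H: 1 × 423 = 423
    Σ(formed) = 3963 kJ
  ΔH_II = 4112 − 3963 = +149 kJ
ΔH_I − ΔH_II = −2384 kJ, so reaction I has the more negative ΔH; |ΔH_I − ΔH_II| = 2384 kJ.

Reaction I, by 2384 kJ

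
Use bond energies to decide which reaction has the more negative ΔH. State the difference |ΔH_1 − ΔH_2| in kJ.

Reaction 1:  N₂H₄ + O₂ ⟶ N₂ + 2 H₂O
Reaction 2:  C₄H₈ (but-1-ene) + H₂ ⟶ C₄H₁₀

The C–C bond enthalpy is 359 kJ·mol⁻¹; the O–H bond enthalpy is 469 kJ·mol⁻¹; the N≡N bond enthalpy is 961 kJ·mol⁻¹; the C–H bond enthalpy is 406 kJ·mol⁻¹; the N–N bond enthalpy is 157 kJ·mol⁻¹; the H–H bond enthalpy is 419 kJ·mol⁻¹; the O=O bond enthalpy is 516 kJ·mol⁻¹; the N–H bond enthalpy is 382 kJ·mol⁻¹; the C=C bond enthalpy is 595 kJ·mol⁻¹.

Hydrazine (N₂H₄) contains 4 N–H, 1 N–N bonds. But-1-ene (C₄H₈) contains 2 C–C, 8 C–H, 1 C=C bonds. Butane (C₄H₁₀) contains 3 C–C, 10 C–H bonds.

Reaction 1:
  Bonds broken (reactants):
    N–H: 4 × 382 = 1528
    N–N: 1 × 157 = 157
    O=O: 1 × 516 = 516
    Σ(broken) = 2201 kJ
  Bonds formed (products):
    N≡N: 1 × 961 = 961
    O–H: 4 × 469 = 1876
    Σ(formed) = 2837 kJ
  ΔH_1 = 2201 − 2837 = −636 kJ
Reaction 2:
  Bonds broken (reactants):
    C–C: 2 × 359 = 718
    C–H: 8 × 406 = 3248
    C=C: 1 × 595 = 595
    H–H: 1 × 419 = 419
    Σ(broken) = 4980 kJ
  Bonds formed (products):
    C–C: 3 × 359 = 1077
    C–H: 10 × 406 = 4060
    Σ(formed) = 5137 kJ
  ΔH_2 = 4980 − 5137 = −157 kJ
ΔH_1 − ΔH_2 = −479 kJ, so reaction 1 has the more negative ΔH; |ΔH_1 − ΔH_2| = 479 kJ.

Reaction 1, by 479 kJ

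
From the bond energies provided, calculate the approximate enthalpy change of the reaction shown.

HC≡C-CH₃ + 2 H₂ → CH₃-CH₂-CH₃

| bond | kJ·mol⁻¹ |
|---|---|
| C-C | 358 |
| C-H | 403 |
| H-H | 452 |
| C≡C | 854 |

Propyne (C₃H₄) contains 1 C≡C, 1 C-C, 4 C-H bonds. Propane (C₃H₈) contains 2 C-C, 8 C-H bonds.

Bonds broken (reactants):
  C≡C: 1 × 854 = 854
  C-C: 1 × 358 = 358
  C-H: 4 × 403 = 1612
  H-H: 2 × 452 = 904
  Σ(broken) = 3728 kJ
Bonds formed (products):
  C-C: 2 × 358 = 716
  C-H: 8 × 403 = 3224
  Σ(formed) = 3940 kJ
ΔH = Σ(broken) − Σ(formed) = 3728 − 3940 = −212 kJ

ΔH ≈ −212 kJ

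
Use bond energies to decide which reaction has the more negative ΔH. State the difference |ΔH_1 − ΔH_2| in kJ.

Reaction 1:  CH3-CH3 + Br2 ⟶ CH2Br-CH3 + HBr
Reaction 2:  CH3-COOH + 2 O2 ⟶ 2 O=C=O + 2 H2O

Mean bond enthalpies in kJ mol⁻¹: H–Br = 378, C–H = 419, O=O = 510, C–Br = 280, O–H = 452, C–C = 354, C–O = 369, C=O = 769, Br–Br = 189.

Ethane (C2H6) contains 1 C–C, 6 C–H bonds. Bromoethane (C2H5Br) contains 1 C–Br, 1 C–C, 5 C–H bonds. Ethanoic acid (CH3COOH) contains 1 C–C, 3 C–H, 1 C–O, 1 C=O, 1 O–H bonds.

Reaction 1:
  Bonds broken (reactants):
    Br–Br: 1 × 189 = 189
    C–C: 1 × 354 = 354
    C–H: 6 × 419 = 2514
    Σ(broken) = 3057 kJ
  Bonds formed (products):
    C–Br: 1 × 280 = 280
    C–C: 1 × 354 = 354
    C–H: 5 × 419 = 2095
    H–Br: 1 × 378 = 378
    Σ(formed) = 3107 kJ
  ΔH_1 = 3057 − 3107 = −50 kJ
Reaction 2:
  Bonds broken (reactants):
    C–C: 1 × 354 = 354
    C–H: 3 × 419 = 1257
    C–O: 1 × 369 = 369
    C=O: 1 × 769 = 769
    O–H: 1 × 452 = 452
    O=O: 2 × 510 = 1020
    Σ(broken) = 4221 kJ
  Bonds formed (products):
    C=O: 4 × 769 = 3076
    O–H: 4 × 452 = 1808
    Σ(formed) = 4884 kJ
  ΔH_2 = 4221 − 4884 = −663 kJ
ΔH_1 − ΔH_2 = +613 kJ, so reaction 2 has the more negative ΔH; |ΔH_1 − ΔH_2| = 613 kJ.

Reaction 2, by 613 kJ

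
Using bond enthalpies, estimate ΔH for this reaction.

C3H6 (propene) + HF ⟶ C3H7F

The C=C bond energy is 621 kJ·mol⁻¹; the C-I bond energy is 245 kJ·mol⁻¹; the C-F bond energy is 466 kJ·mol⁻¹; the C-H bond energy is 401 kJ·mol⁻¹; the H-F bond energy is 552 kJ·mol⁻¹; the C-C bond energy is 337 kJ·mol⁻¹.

Bonds broken (reactants):
  C-C: 1 × 337 = 337
  C-H: 6 × 401 = 2406
  C=C: 1 × 621 = 621
  H-F: 1 × 552 = 552
  Σ(broken) = 3916 kJ
Bonds formed (products):
  C-C: 2 × 337 = 674
  C-F: 1 × 466 = 466
  C-H: 7 × 401 = 2807
  Σ(formed) = 3947 kJ
ΔH = Σ(broken) − Σ(formed) = 3916 − 3947 = −31 kJ

ΔH ≈ −31 kJ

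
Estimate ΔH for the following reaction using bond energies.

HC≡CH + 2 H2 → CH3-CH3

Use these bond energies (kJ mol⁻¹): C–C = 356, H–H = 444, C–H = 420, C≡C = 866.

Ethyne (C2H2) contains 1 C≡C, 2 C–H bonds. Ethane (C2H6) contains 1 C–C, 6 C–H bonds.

Bonds broken (reactants):
  C≡C: 1 × 866 = 866
  C–H: 2 × 420 = 840
  H–H: 2 × 444 = 888
  Σ(broken) = 2594 kJ
Bonds formed (products):
  C–C: 1 × 356 = 356
  C–H: 6 × 420 = 2520
  Σ(formed) = 2876 kJ
ΔH = Σ(broken) − Σ(formed) = 2594 − 2876 = −282 kJ

ΔH ≈ −282 kJ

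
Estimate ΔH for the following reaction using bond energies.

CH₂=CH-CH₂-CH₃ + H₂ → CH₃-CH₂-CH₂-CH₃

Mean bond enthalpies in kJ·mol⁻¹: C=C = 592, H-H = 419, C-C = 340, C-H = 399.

Bonds broken (reactants):
  C-C: 2 × 340 = 680
  C-H: 8 × 399 = 3192
  C=C: 1 × 592 = 592
  H-H: 1 × 419 = 419
  Σ(broken) = 4883 kJ
Bonds formed (products):
  C-C: 3 × 340 = 1020
  C-H: 10 × 399 = 3990
  Σ(formed) = 5010 kJ
ΔH = Σ(broken) − Σ(formed) = 4883 − 5010 = −127 kJ

ΔH ≈ −127 kJ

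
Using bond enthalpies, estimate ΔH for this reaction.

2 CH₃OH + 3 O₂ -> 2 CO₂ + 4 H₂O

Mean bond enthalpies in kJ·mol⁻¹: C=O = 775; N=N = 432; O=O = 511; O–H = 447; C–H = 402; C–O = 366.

ΔH ≈ −1105 kJ

Bonds broken (reactants):
  C–H: 6 × 402 = 2412
  C–O: 2 × 366 = 732
  O–H: 2 × 447 = 894
  O=O: 3 × 511 = 1533
  Σ(broken) = 5571 kJ
Bonds formed (products):
  C=O: 4 × 775 = 3100
  O–H: 8 × 447 = 3576
  Σ(formed) = 6676 kJ
ΔH = Σ(broken) − Σ(formed) = 5571 − 6676 = −1105 kJ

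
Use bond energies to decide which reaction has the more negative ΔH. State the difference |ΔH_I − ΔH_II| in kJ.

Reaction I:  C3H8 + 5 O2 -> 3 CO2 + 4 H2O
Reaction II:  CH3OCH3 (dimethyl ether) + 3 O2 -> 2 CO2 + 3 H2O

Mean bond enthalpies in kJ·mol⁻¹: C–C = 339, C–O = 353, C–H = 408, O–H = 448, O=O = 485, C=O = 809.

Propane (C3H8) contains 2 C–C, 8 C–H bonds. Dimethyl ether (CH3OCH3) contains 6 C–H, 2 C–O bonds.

Reaction I, by 756 kJ

Reaction I:
  Bonds broken (reactants):
    C–C: 2 × 339 = 678
    C–H: 8 × 408 = 3264
    O=O: 5 × 485 = 2425
    Σ(broken) = 6367 kJ
  Bonds formed (products):
    C=O: 6 × 809 = 4854
    O–H: 8 × 448 = 3584
    Σ(formed) = 8438 kJ
  ΔH_I = 6367 − 8438 = −2071 kJ
Reaction II:
  Bonds broken (reactants):
    C–H: 6 × 408 = 2448
    C–O: 2 × 353 = 706
    O=O: 3 × 485 = 1455
    Σ(broken) = 4609 kJ
  Bonds formed (products):
    C=O: 4 × 809 = 3236
    O–H: 6 × 448 = 2688
    Σ(formed) = 5924 kJ
  ΔH_II = 4609 − 5924 = −1315 kJ
ΔH_I − ΔH_II = −756 kJ, so reaction I has the more negative ΔH; |ΔH_I − ΔH_II| = 756 kJ.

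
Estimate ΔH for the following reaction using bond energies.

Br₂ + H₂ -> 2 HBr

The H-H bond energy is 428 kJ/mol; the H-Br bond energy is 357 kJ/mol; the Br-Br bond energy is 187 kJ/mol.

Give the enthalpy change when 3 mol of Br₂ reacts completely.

ΔH = −297 kJ

Bonds broken (reactants):
  Br-Br: 1 × 187 = 187
  H-H: 1 × 428 = 428
  Σ(broken) = 615 kJ
Bonds formed (products):
  H-Br: 2 × 357 = 714
  Σ(formed) = 714 kJ
ΔH = Σ(broken) − Σ(formed) = 615 − 714 = −99 kJ
For 3× the reaction as written: 3 × (−99) = −297 kJ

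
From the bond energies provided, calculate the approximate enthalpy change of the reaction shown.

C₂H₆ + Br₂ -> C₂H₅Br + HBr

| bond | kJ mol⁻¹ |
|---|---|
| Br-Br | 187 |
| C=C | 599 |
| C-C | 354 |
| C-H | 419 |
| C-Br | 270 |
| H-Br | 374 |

ΔH ≈ −38 kJ

Bonds broken (reactants):
  Br-Br: 1 × 187 = 187
  C-C: 1 × 354 = 354
  C-H: 6 × 419 = 2514
  Σ(broken) = 3055 kJ
Bonds formed (products):
  C-Br: 1 × 270 = 270
  C-C: 1 × 354 = 354
  C-H: 5 × 419 = 2095
  H-Br: 1 × 374 = 374
  Σ(formed) = 3093 kJ
ΔH = Σ(broken) − Σ(formed) = 3055 − 3093 = −38 kJ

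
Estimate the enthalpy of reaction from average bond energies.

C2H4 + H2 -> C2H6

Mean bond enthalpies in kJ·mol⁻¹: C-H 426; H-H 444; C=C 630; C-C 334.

ΔH ≈ −112 kJ

Bonds broken (reactants):
  C-H: 4 × 426 = 1704
  C=C: 1 × 630 = 630
  H-H: 1 × 444 = 444
  Σ(broken) = 2778 kJ
Bonds formed (products):
  C-C: 1 × 334 = 334
  C-H: 6 × 426 = 2556
  Σ(formed) = 2890 kJ
ΔH = Σ(broken) − Σ(formed) = 2778 − 2890 = −112 kJ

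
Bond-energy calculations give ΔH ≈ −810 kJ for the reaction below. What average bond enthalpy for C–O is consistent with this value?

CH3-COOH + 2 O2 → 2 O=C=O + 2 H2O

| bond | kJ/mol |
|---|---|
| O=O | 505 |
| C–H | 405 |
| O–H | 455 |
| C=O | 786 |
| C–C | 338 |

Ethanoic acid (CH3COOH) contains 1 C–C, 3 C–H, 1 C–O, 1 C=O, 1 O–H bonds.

Let D be the C–O bond energy.
Σ(broken) = 1×338 + 3×405 + 1×D + 1×786 + 1×455 + 2×505 = 3804 + D
Σ(formed) = 4×786 + 4×455 = 4964
ΔH = Σ(broken) − Σ(formed) = (3804 + D) − (4964) = −1160 + D
Setting this equal to −810 kJ gives D = 350 kJ/mol.

D(C–O) ≈ 350 kJ/mol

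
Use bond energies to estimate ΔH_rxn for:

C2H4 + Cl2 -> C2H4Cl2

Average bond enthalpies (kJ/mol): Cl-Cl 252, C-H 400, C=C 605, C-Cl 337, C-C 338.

Bonds broken (reactants):
  C-H: 4 × 400 = 1600
  C=C: 1 × 605 = 605
  Cl-Cl: 1 × 252 = 252
  Σ(broken) = 2457 kJ
Bonds formed (products):
  C-C: 1 × 338 = 338
  C-Cl: 2 × 337 = 674
  C-H: 4 × 400 = 1600
  Σ(formed) = 2612 kJ
ΔH = Σ(broken) − Σ(formed) = 2457 − 2612 = −155 kJ

ΔH ≈ −155 kJ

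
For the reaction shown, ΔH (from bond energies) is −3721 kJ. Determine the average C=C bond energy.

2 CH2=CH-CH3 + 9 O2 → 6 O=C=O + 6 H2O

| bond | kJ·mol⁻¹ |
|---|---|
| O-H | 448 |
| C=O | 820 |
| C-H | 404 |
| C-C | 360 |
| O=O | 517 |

Let D be the C=C bond energy.
Σ(broken) = 2×360 + 12×404 + 2×D + 9×517 = 10221 + 2D
Σ(formed) = 12×820 + 12×448 = 15216
ΔH = Σ(broken) − Σ(formed) = (10221 + 2D) − (15216) = −4995 + 2D
Setting this equal to −3721 kJ gives 2D = 1274, so D = 637 kJ/mol.

D(C=C) ≈ 637 kJ/mol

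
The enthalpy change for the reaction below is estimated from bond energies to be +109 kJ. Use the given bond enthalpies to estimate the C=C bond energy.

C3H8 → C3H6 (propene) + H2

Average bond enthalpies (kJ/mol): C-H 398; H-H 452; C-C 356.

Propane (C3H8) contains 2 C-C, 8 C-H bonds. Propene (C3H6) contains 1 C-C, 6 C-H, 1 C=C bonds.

D(C=C) ≈ 591 kJ/mol

Let D be the C=C bond energy.
Σ(broken) = 2×356 + 8×398 = 3896
Σ(formed) = 1×356 + 6×398 + 1×D + 1×452 = 3196 + D
ΔH = Σ(broken) − Σ(formed) = (3896) − (3196 + D) = +700 − D
Setting this equal to +109 kJ gives D = 591 kJ/mol.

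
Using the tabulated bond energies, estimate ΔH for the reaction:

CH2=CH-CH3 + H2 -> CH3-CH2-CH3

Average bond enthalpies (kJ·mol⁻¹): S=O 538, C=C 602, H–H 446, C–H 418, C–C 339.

ΔH ≈ −127 kJ

Bonds broken (reactants):
  C–C: 1 × 339 = 339
  C–H: 6 × 418 = 2508
  C=C: 1 × 602 = 602
  H–H: 1 × 446 = 446
  Σ(broken) = 3895 kJ
Bonds formed (products):
  C–C: 2 × 339 = 678
  C–H: 8 × 418 = 3344
  Σ(formed) = 4022 kJ
ΔH = Σ(broken) − Σ(formed) = 3895 − 4022 = −127 kJ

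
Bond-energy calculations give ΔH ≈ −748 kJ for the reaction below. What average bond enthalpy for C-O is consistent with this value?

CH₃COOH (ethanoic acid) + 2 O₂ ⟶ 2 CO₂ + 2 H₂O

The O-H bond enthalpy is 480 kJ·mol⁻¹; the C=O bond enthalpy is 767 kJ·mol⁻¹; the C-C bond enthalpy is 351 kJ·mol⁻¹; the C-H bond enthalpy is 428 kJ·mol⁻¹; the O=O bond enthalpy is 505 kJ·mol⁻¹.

D(C-O) ≈ 348 kJ/mol

Let D be the C-O bond energy.
Σ(broken) = 1×351 + 3×428 + 1×D + 1×767 + 1×480 + 2×505 = 3892 + D
Σ(formed) = 4×767 + 4×480 = 4988
ΔH = Σ(broken) − Σ(formed) = (3892 + D) − (4988) = −1096 + D
Setting this equal to −748 kJ gives D = 348 kJ/mol.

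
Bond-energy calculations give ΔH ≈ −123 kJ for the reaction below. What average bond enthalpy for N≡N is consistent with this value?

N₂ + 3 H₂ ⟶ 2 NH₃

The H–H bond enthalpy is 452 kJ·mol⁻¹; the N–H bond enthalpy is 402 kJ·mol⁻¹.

Let D be the N≡N bond energy.
Σ(broken) = 3×452 + 1×D = 1356 + D
Σ(formed) = 6×402 = 2412
ΔH = Σ(broken) − Σ(formed) = (1356 + D) − (2412) = −1056 + D
Setting this equal to −123 kJ gives D = 933 kJ/mol.

D(N≡N) ≈ 933 kJ/mol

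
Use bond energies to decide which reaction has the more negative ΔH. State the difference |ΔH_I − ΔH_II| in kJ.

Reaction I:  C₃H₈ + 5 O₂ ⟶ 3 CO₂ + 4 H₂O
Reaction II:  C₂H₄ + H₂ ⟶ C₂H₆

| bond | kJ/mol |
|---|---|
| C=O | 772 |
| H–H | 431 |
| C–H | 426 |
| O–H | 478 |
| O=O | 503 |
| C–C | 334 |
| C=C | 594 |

Reaction I, by 1704 kJ

Reaction I:
  Bonds broken (reactants):
    C–C: 2 × 334 = 668
    C–H: 8 × 426 = 3408
    O=O: 5 × 503 = 2515
    Σ(broken) = 6591 kJ
  Bonds formed (products):
    C=O: 6 × 772 = 4632
    O–H: 8 × 478 = 3824
    Σ(formed) = 8456 kJ
  ΔH_I = 6591 − 8456 = −1865 kJ
Reaction II:
  Bonds broken (reactants):
    C–H: 4 × 426 = 1704
    C=C: 1 × 594 = 594
    H–H: 1 × 431 = 431
    Σ(broken) = 2729 kJ
  Bonds formed (products):
    C–C: 1 × 334 = 334
    C–H: 6 × 426 = 2556
    Σ(formed) = 2890 kJ
  ΔH_II = 2729 − 2890 = −161 kJ
ΔH_I − ΔH_II = −1704 kJ, so reaction I has the more negative ΔH; |ΔH_I − ΔH_II| = 1704 kJ.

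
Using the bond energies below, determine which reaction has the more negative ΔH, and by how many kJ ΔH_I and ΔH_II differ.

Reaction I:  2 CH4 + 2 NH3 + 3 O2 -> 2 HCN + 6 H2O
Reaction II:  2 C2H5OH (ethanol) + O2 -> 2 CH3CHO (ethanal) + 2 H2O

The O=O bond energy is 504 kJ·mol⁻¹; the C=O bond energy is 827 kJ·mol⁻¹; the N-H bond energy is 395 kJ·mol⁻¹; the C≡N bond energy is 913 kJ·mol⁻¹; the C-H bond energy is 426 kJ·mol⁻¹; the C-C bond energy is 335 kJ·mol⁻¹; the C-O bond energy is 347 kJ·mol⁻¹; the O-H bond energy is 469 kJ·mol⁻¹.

Reaction I:
  Bonds broken (reactants):
    C-H: 8 × 426 = 3408
    N-H: 6 × 395 = 2370
    O=O: 3 × 504 = 1512
    Σ(broken) = 7290 kJ
  Bonds formed (products):
    C≡N: 2 × 913 = 1826
    C-H: 2 × 426 = 852
    O-H: 12 × 469 = 5628
    Σ(formed) = 8306 kJ
  ΔH_I = 7290 − 8306 = −1016 kJ
Reaction II:
  Bonds broken (reactants):
    C-C: 2 × 335 = 670
    C-H: 10 × 426 = 4260
    C-O: 2 × 347 = 694
    O-H: 2 × 469 = 938
    O=O: 1 × 504 = 504
    Σ(broken) = 7066 kJ
  Bonds formed (products):
    C-C: 2 × 335 = 670
    C-H: 8 × 426 = 3408
    C=O: 2 × 827 = 1654
    O-H: 4 × 469 = 1876
    Σ(formed) = 7608 kJ
  ΔH_II = 7066 − 7608 = −542 kJ
ΔH_I − ΔH_II = −474 kJ, so reaction I has the more negative ΔH; |ΔH_I − ΔH_II| = 474 kJ.

Reaction I, by 474 kJ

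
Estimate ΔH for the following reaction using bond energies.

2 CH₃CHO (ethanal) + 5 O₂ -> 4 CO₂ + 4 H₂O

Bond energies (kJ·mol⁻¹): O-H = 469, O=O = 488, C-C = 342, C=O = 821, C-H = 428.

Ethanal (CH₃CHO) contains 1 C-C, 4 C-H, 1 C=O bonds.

ΔH ≈ −2130 kJ

Bonds broken (reactants):
  C-C: 2 × 342 = 684
  C-H: 8 × 428 = 3424
  C=O: 2 × 821 = 1642
  O=O: 5 × 488 = 2440
  Σ(broken) = 8190 kJ
Bonds formed (products):
  C=O: 8 × 821 = 6568
  O-H: 8 × 469 = 3752
  Σ(formed) = 10320 kJ
ΔH = Σ(broken) − Σ(formed) = 8190 − 10320 = −2130 kJ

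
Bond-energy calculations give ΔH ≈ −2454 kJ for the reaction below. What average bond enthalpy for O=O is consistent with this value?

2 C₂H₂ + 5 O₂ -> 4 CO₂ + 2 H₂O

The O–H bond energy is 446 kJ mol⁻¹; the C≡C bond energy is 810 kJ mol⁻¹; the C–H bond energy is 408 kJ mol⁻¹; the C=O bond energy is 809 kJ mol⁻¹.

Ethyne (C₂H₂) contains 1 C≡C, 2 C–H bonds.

Let D be the O=O bond energy.
Σ(broken) = 2×810 + 4×408 + 5×D = 3252 + 5D
Σ(formed) = 8×809 + 4×446 = 8256
ΔH = Σ(broken) − Σ(formed) = (3252 + 5D) − (8256) = −5004 + 5D
Setting this equal to −2454 kJ gives 5D = 2550, so D = 510 kJ/mol.

D(O=O) ≈ 510 kJ/mol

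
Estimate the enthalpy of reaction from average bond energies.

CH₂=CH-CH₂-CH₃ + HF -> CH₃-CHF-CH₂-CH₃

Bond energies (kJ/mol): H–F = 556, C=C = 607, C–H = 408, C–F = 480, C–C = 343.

ΔH ≈ −68 kJ

Bonds broken (reactants):
  C–C: 2 × 343 = 686
  C–H: 8 × 408 = 3264
  C=C: 1 × 607 = 607
  H–F: 1 × 556 = 556
  Σ(broken) = 5113 kJ
Bonds formed (products):
  C–C: 3 × 343 = 1029
  C–F: 1 × 480 = 480
  C–H: 9 × 408 = 3672
  Σ(formed) = 5181 kJ
ΔH = Σ(broken) − Σ(formed) = 5113 − 5181 = −68 kJ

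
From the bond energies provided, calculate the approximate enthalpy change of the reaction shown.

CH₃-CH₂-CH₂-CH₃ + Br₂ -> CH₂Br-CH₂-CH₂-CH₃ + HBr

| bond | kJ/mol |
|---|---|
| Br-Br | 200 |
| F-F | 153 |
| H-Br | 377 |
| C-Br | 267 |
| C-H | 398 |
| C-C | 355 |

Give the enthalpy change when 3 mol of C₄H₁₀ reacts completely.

Bonds broken (reactants):
  Br-Br: 1 × 200 = 200
  C-C: 3 × 355 = 1065
  C-H: 10 × 398 = 3980
  Σ(broken) = 5245 kJ
Bonds formed (products):
  C-Br: 1 × 267 = 267
  C-C: 3 × 355 = 1065
  C-H: 9 × 398 = 3582
  H-Br: 1 × 377 = 377
  Σ(formed) = 5291 kJ
ΔH = Σ(broken) − Σ(formed) = 5245 − 5291 = −46 kJ
For 3× the reaction as written: 3 × (−46) = −138 kJ

ΔH = −138 kJ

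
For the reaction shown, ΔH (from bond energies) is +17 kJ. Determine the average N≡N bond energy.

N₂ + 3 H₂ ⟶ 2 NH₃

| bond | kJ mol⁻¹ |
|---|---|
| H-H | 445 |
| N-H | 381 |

Let D be the N≡N bond energy.
Σ(broken) = 3×445 + 1×D = 1335 + D
Σ(formed) = 6×381 = 2286
ΔH = Σ(broken) − Σ(formed) = (1335 + D) − (2286) = −951 + D
Setting this equal to +17 kJ gives D = 968 kJ/mol.

D(N≡N) ≈ 968 kJ/mol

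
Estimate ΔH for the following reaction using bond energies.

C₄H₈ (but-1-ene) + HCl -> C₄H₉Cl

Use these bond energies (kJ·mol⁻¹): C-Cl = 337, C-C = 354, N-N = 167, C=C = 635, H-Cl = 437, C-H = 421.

ΔH ≈ −40 kJ

Bonds broken (reactants):
  C-C: 2 × 354 = 708
  C-H: 8 × 421 = 3368
  C=C: 1 × 635 = 635
  H-Cl: 1 × 437 = 437
  Σ(broken) = 5148 kJ
Bonds formed (products):
  C-C: 3 × 354 = 1062
  C-Cl: 1 × 337 = 337
  C-H: 9 × 421 = 3789
  Σ(formed) = 5188 kJ
ΔH = Σ(broken) − Σ(formed) = 5148 − 5188 = −40 kJ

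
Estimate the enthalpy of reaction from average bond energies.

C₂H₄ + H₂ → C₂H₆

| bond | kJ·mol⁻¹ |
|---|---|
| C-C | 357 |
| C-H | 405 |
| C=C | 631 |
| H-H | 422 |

ΔH ≈ −114 kJ

Bonds broken (reactants):
  C-H: 4 × 405 = 1620
  C=C: 1 × 631 = 631
  H-H: 1 × 422 = 422
  Σ(broken) = 2673 kJ
Bonds formed (products):
  C-C: 1 × 357 = 357
  C-H: 6 × 405 = 2430
  Σ(formed) = 2787 kJ
ΔH = Σ(broken) − Σ(formed) = 2673 − 2787 = −114 kJ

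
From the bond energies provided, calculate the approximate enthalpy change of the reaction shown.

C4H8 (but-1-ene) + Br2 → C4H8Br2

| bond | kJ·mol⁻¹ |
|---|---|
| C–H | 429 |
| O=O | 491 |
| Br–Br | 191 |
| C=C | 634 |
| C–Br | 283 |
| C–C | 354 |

ΔH ≈ −95 kJ

Bonds broken (reactants):
  Br–Br: 1 × 191 = 191
  C–C: 2 × 354 = 708
  C–H: 8 × 429 = 3432
  C=C: 1 × 634 = 634
  Σ(broken) = 4965 kJ
Bonds formed (products):
  C–Br: 2 × 283 = 566
  C–C: 3 × 354 = 1062
  C–H: 8 × 429 = 3432
  Σ(formed) = 5060 kJ
ΔH = Σ(broken) − Σ(formed) = 4965 − 5060 = −95 kJ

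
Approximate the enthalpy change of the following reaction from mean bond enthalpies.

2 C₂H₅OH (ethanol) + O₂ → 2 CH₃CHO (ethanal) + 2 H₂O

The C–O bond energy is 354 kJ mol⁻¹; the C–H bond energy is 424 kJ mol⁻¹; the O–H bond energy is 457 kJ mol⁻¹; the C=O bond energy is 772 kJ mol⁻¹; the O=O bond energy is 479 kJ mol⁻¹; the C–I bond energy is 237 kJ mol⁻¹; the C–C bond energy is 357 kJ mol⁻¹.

Bonds broken (reactants):
  C–C: 2 × 357 = 714
  C–H: 10 × 424 = 4240
  C–O: 2 × 354 = 708
  O–H: 2 × 457 = 914
  O=O: 1 × 479 = 479
  Σ(broken) = 7055 kJ
Bonds formed (products):
  C–C: 2 × 357 = 714
  C–H: 8 × 424 = 3392
  C=O: 2 × 772 = 1544
  O–H: 4 × 457 = 1828
  Σ(formed) = 7478 kJ
ΔH = Σ(broken) − Σ(formed) = 7055 − 7478 = −423 kJ

ΔH ≈ −423 kJ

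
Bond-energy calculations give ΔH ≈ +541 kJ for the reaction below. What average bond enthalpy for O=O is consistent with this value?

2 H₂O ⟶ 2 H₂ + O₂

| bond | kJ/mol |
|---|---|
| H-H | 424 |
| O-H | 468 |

Let D be the O=O bond energy.
Σ(broken) = 4×468 = 1872
Σ(formed) = 2×424 + 1×D = 848 + D
ΔH = Σ(broken) − Σ(formed) = (1872) − (848 + D) = +1024 − D
Setting this equal to +541 kJ gives D = 483 kJ/mol.

D(O=O) ≈ 483 kJ/mol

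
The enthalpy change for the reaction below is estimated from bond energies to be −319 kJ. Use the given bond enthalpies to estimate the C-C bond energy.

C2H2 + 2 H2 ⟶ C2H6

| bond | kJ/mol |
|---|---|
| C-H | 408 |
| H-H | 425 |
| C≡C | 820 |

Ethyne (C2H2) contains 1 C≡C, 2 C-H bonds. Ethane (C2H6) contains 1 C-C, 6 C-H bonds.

D(C-C) ≈ 357 kJ/mol

Let D be the C-C bond energy.
Σ(broken) = 1×820 + 2×408 + 2×425 = 2486
Σ(formed) = 1×D + 6×408 = 2448 + D
ΔH = Σ(broken) − Σ(formed) = (2486) − (2448 + D) = +38 − D
Setting this equal to −319 kJ gives D = 357 kJ/mol.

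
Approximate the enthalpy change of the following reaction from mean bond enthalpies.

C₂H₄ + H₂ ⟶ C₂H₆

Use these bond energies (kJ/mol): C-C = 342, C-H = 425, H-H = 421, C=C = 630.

Bonds broken (reactants):
  C-H: 4 × 425 = 1700
  C=C: 1 × 630 = 630
  H-H: 1 × 421 = 421
  Σ(broken) = 2751 kJ
Bonds formed (products):
  C-C: 1 × 342 = 342
  C-H: 6 × 425 = 2550
  Σ(formed) = 2892 kJ
ΔH = Σ(broken) − Σ(formed) = 2751 − 2892 = −141 kJ

ΔH ≈ −141 kJ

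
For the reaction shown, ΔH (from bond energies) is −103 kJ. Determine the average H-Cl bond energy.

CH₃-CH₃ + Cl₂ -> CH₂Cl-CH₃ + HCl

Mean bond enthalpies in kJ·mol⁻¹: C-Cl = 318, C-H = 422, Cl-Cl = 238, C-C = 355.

Let D be the H-Cl bond energy.
Σ(broken) = 1×355 + 6×422 + 1×238 = 3125
Σ(formed) = 1×355 + 1×318 + 5×422 + 1×D = 2783 + D
ΔH = Σ(broken) − Σ(formed) = (3125) − (2783 + D) = +342 − D
Setting this equal to −103 kJ gives D = 445 kJ/mol.

D(H-Cl) ≈ 445 kJ/mol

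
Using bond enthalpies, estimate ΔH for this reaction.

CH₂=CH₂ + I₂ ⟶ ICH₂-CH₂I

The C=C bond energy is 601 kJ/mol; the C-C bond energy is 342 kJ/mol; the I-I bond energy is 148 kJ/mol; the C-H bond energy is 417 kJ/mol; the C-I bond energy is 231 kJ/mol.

Bonds broken (reactants):
  C-H: 4 × 417 = 1668
  C=C: 1 × 601 = 601
  I-I: 1 × 148 = 148
  Σ(broken) = 2417 kJ
Bonds formed (products):
  C-C: 1 × 342 = 342
  C-H: 4 × 417 = 1668
  C-I: 2 × 231 = 462
  Σ(formed) = 2472 kJ
ΔH = Σ(broken) − Σ(formed) = 2417 − 2472 = −55 kJ

ΔH ≈ −55 kJ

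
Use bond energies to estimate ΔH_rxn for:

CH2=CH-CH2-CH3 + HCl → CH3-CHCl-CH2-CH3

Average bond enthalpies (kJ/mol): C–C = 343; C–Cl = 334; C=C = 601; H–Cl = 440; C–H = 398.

Bonds broken (reactants):
  C–C: 2 × 343 = 686
  C–H: 8 × 398 = 3184
  C=C: 1 × 601 = 601
  H–Cl: 1 × 440 = 440
  Σ(broken) = 4911 kJ
Bonds formed (products):
  C–C: 3 × 343 = 1029
  C–Cl: 1 × 334 = 334
  C–H: 9 × 398 = 3582
  Σ(formed) = 4945 kJ
ΔH = Σ(broken) − Σ(formed) = 4911 − 4945 = −34 kJ

ΔH ≈ −34 kJ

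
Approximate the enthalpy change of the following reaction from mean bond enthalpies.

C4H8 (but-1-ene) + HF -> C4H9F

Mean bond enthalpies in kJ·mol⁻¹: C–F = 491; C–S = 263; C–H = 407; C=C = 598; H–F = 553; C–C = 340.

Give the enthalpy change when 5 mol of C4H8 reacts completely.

ΔH = −435 kJ

Bonds broken (reactants):
  C–C: 2 × 340 = 680
  C–H: 8 × 407 = 3256
  C=C: 1 × 598 = 598
  H–F: 1 × 553 = 553
  Σ(broken) = 5087 kJ
Bonds formed (products):
  C–C: 3 × 340 = 1020
  C–F: 1 × 491 = 491
  C–H: 9 × 407 = 3663
  Σ(formed) = 5174 kJ
ΔH = Σ(broken) − Σ(formed) = 5087 − 5174 = −87 kJ
For 5× the reaction as written: 5 × (−87) = −435 kJ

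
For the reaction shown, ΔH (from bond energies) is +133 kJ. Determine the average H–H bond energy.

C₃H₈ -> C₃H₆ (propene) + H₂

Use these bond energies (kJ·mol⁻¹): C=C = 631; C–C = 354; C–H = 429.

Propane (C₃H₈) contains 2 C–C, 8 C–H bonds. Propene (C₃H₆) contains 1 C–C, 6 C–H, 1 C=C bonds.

Let D be the H–H bond energy.
Σ(broken) = 2×354 + 8×429 = 4140
Σ(formed) = 1×354 + 6×429 + 1×631 + 1×D = 3559 + D
ΔH = Σ(broken) − Σ(formed) = (4140) − (3559 + D) = +581 − D
Setting this equal to +133 kJ gives D = 448 kJ/mol.

D(H–H) ≈ 448 kJ/mol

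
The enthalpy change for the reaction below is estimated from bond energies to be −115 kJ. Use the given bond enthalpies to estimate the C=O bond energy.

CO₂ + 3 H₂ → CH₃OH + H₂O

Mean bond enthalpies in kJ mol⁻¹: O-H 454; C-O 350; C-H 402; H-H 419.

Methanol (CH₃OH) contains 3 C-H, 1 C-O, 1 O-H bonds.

D(C=O) ≈ 773 kJ/mol

Let D be the C=O bond energy.
Σ(broken) = 2×D + 3×419 = 1257 + 2D
Σ(formed) = 3×402 + 1×350 + 3×454 = 2918
ΔH = Σ(broken) − Σ(formed) = (1257 + 2D) − (2918) = −1661 + 2D
Setting this equal to −115 kJ gives 2D = 1546, so D = 773 kJ/mol.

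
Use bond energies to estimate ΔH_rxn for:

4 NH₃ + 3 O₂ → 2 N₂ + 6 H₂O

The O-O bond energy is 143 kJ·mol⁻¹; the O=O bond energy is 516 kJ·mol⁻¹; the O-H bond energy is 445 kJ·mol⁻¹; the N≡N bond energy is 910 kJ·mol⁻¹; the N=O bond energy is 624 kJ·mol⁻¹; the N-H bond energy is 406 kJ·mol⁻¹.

ΔH ≈ −740 kJ

Bonds broken (reactants):
  N-H: 12 × 406 = 4872
  O=O: 3 × 516 = 1548
  Σ(broken) = 6420 kJ
Bonds formed (products):
  N≡N: 2 × 910 = 1820
  O-H: 12 × 445 = 5340
  Σ(formed) = 7160 kJ
ΔH = Σ(broken) − Σ(formed) = 6420 − 7160 = −740 kJ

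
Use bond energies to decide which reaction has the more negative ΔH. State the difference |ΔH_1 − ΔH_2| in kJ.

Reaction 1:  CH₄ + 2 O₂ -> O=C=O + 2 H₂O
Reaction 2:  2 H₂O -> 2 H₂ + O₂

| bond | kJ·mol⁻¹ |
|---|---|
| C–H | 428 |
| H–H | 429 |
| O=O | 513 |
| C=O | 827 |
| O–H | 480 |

Reaction 1, by 1385 kJ

Reaction 1:
  Bonds broken (reactants):
    C–H: 4 × 428 = 1712
    O=O: 2 × 513 = 1026
    Σ(broken) = 2738 kJ
  Bonds formed (products):
    C=O: 2 × 827 = 1654
    O–H: 4 × 480 = 1920
    Σ(formed) = 3574 kJ
  ΔH_1 = 2738 − 3574 = −836 kJ
Reaction 2:
  Bonds broken (reactants):
    O–H: 4 × 480 = 1920
    Σ(broken) = 1920 kJ
  Bonds formed (products):
    H–H: 2 × 429 = 858
    O=O: 1 × 513 = 513
    Σ(formed) = 1371 kJ
  ΔH_2 = 1920 − 1371 = +549 kJ
ΔH_1 − ΔH_2 = −1385 kJ, so reaction 1 has the more negative ΔH; |ΔH_1 − ΔH_2| = 1385 kJ.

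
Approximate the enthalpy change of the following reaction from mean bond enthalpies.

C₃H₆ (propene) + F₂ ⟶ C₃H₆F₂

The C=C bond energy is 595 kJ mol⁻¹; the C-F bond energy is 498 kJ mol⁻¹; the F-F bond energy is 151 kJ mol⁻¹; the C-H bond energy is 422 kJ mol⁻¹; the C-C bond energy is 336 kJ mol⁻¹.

ΔH ≈ −586 kJ

Bonds broken (reactants):
  C-C: 1 × 336 = 336
  C-H: 6 × 422 = 2532
  C=C: 1 × 595 = 595
  F-F: 1 × 151 = 151
  Σ(broken) = 3614 kJ
Bonds formed (products):
  C-C: 2 × 336 = 672
  C-F: 2 × 498 = 996
  C-H: 6 × 422 = 2532
  Σ(formed) = 4200 kJ
ΔH = Σ(broken) − Σ(formed) = 3614 − 4200 = −586 kJ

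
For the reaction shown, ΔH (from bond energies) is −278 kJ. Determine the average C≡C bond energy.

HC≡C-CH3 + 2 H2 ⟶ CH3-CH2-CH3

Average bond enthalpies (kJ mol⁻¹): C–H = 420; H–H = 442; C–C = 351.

Let D be the C≡C bond energy.
Σ(broken) = 1×D + 1×351 + 4×420 + 2×442 = 2915 + D
Σ(formed) = 2×351 + 8×420 = 4062
ΔH = Σ(broken) − Σ(formed) = (2915 + D) − (4062) = −1147 + D
Setting this equal to −278 kJ gives D = 869 kJ/mol.

D(C≡C) ≈ 869 kJ/mol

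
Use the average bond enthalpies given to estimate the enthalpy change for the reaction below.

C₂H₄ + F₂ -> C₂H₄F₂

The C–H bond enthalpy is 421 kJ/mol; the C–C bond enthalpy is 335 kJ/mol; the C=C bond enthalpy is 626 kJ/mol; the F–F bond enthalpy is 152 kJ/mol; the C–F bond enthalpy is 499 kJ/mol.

Bonds broken (reactants):
  C–H: 4 × 421 = 1684
  C=C: 1 × 626 = 626
  F–F: 1 × 152 = 152
  Σ(broken) = 2462 kJ
Bonds formed (products):
  C–C: 1 × 335 = 335
  C–F: 2 × 499 = 998
  C–H: 4 × 421 = 1684
  Σ(formed) = 3017 kJ
ΔH = Σ(broken) − Σ(formed) = 2462 − 3017 = −555 kJ

ΔH ≈ −555 kJ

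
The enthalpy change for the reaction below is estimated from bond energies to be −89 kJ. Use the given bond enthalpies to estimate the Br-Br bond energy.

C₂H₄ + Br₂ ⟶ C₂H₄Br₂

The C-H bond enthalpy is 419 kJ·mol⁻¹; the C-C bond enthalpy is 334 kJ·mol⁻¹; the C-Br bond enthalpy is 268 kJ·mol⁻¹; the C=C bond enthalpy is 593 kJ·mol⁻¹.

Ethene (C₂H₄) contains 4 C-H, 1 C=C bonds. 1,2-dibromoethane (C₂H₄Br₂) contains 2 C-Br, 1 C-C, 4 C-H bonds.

Let D be the Br-Br bond energy.
Σ(broken) = 1×D + 4×419 + 1×593 = 2269 + D
Σ(formed) = 2×268 + 1×334 + 4×419 = 2546
ΔH = Σ(broken) − Σ(formed) = (2269 + D) − (2546) = −277 + D
Setting this equal to −89 kJ gives D = 188 kJ/mol.

D(Br-Br) ≈ 188 kJ/mol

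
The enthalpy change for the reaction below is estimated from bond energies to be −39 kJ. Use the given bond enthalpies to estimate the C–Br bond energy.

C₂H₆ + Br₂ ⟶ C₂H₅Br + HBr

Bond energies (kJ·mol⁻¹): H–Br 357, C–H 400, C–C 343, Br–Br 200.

Let D be the C–Br bond energy.
Σ(broken) = 1×200 + 1×343 + 6×400 = 2943
Σ(formed) = 1×D + 1×343 + 5×400 + 1×357 = 2700 + D
ΔH = Σ(broken) − Σ(formed) = (2943) − (2700 + D) = +243 − D
Setting this equal to −39 kJ gives D = 282 kJ/mol.

D(C–Br) ≈ 282 kJ/mol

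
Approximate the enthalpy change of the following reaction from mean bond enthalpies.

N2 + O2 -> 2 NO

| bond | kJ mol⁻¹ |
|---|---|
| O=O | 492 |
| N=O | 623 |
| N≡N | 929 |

Bonds broken (reactants):
  N≡N: 1 × 929 = 929
  O=O: 1 × 492 = 492
  Σ(broken) = 1421 kJ
Bonds formed (products):
  N=O: 2 × 623 = 1246
  Σ(formed) = 1246 kJ
ΔH = Σ(broken) − Σ(formed) = 1421 − 1246 = +175 kJ

ΔH ≈ +175 kJ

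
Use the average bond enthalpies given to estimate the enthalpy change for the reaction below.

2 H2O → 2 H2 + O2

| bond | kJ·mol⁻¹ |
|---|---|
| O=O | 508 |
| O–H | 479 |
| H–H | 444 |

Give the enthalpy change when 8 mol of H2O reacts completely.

Bonds broken (reactants):
  O–H: 4 × 479 = 1916
  Σ(broken) = 1916 kJ
Bonds formed (products):
  H–H: 2 × 444 = 888
  O=O: 1 × 508 = 508
  Σ(formed) = 1396 kJ
ΔH = Σ(broken) − Σ(formed) = 1916 − 1396 = +520 kJ
For 4× the reaction as written: 4 × (+520) = +2080 kJ

ΔH = +2080 kJ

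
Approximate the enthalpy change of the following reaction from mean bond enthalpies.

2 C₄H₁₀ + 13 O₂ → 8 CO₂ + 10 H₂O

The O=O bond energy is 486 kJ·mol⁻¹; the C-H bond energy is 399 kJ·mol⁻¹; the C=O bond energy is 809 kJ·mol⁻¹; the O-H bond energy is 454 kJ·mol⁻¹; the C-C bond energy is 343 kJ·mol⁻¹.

ΔH ≈ −5668 kJ

Bonds broken (reactants):
  C-C: 6 × 343 = 2058
  C-H: 20 × 399 = 7980
  O=O: 13 × 486 = 6318
  Σ(broken) = 16356 kJ
Bonds formed (products):
  C=O: 16 × 809 = 12944
  O-H: 20 × 454 = 9080
  Σ(formed) = 22024 kJ
ΔH = Σ(broken) − Σ(formed) = 16356 − 22024 = −5668 kJ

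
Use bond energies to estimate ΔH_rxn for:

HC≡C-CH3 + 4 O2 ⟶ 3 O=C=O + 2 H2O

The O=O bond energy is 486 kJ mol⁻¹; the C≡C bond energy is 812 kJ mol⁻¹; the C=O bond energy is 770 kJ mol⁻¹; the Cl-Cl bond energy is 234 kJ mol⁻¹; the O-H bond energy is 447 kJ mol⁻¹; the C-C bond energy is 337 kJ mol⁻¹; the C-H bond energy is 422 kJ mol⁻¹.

ΔH ≈ −1627 kJ

Bonds broken (reactants):
  C≡C: 1 × 812 = 812
  C-C: 1 × 337 = 337
  C-H: 4 × 422 = 1688
  O=O: 4 × 486 = 1944
  Σ(broken) = 4781 kJ
Bonds formed (products):
  C=O: 6 × 770 = 4620
  O-H: 4 × 447 = 1788
  Σ(formed) = 6408 kJ
ΔH = Σ(broken) − Σ(formed) = 4781 − 6408 = −1627 kJ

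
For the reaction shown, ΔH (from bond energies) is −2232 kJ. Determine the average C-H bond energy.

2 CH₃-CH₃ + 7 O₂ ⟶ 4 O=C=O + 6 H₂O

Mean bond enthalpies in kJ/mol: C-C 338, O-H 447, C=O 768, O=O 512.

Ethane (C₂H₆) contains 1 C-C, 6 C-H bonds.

D(C-H) ≈ 418 kJ/mol

Let D be the C-H bond energy.
Σ(broken) = 2×338 + 12×D + 7×512 = 4260 + 12D
Σ(formed) = 8×768 + 12×447 = 11508
ΔH = Σ(broken) − Σ(formed) = (4260 + 12D) − (11508) = −7248 + 12D
Setting this equal to −2232 kJ gives 12D = 5016, so D = 418 kJ/mol.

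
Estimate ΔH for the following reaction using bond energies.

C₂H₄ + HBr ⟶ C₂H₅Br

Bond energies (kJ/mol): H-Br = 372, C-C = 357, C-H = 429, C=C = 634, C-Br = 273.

ΔH ≈ −53 kJ

Bonds broken (reactants):
  C-H: 4 × 429 = 1716
  C=C: 1 × 634 = 634
  H-Br: 1 × 372 = 372
  Σ(broken) = 2722 kJ
Bonds formed (products):
  C-Br: 1 × 273 = 273
  C-C: 1 × 357 = 357
  C-H: 5 × 429 = 2145
  Σ(formed) = 2775 kJ
ΔH = Σ(broken) − Σ(formed) = 2722 − 2775 = −53 kJ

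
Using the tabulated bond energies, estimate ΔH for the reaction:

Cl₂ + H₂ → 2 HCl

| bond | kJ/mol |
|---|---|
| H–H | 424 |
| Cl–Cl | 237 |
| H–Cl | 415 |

Bonds broken (reactants):
  Cl–Cl: 1 × 237 = 237
  H–H: 1 × 424 = 424
  Σ(broken) = 661 kJ
Bonds formed (products):
  H–Cl: 2 × 415 = 830
  Σ(formed) = 830 kJ
ΔH = Σ(broken) − Σ(formed) = 661 − 830 = −169 kJ

ΔH ≈ −169 kJ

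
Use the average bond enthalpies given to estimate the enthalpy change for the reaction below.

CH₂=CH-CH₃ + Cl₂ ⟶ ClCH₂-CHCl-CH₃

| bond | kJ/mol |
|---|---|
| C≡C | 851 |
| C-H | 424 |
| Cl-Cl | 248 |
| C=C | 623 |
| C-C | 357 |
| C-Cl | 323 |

ΔH ≈ −132 kJ

Bonds broken (reactants):
  C-C: 1 × 357 = 357
  C-H: 6 × 424 = 2544
  C=C: 1 × 623 = 623
  Cl-Cl: 1 × 248 = 248
  Σ(broken) = 3772 kJ
Bonds formed (products):
  C-C: 2 × 357 = 714
  C-Cl: 2 × 323 = 646
  C-H: 6 × 424 = 2544
  Σ(formed) = 3904 kJ
ΔH = Σ(broken) − Σ(formed) = 3772 − 3904 = −132 kJ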